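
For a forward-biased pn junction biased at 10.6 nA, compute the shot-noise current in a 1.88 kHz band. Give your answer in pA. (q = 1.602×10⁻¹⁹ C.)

I_n = √(2qI·B)
2qI·B = 2 × 1.602×10⁻¹⁹ × 1.06×10⁻⁸ × 1.88×10³ = 6.38×10⁻²⁴ A²
I_n = √(6.38×10⁻²⁴) = 2.53×10⁻¹² A = 2.53 pA

2.53 pA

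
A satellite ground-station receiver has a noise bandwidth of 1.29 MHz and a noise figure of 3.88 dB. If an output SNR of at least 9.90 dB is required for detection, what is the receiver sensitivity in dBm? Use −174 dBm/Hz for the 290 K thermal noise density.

−99.1 dBm

Sensitivity = −174 + 10 log₁₀(B) + NF + SNR_min
= −174 + 61.11 + 3.88 + 9.90
= −99.11 dBm → −99.1 dBm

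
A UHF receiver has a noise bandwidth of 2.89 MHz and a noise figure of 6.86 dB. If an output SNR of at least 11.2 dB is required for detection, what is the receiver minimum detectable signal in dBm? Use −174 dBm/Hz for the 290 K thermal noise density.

Sensitivity = −174 + 10 log₁₀(B) + NF + SNR_min
= −174 + 64.61 + 6.86 + 11.2
= −91.33 dBm → −91.3 dBm

−91.3 dBm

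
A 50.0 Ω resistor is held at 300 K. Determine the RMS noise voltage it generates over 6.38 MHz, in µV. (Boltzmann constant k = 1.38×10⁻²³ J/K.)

2.30 µV

V_n = √(4kTRB)
4kTRB = 4 × 1.38×10⁻²³ × 300 × 5.00×10¹ × 6.38×10⁶ = 5.28×10⁻¹² V²
V_n = √(5.28×10⁻¹²) = 2.30×10⁻⁶ V = 2.30 µV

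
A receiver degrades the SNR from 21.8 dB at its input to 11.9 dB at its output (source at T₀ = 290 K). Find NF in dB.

9.9 dB

NF (dB) = SNR_in(dB) − SNR_out(dB) when the source is at T₀
NF = 21.8 − 11.9 = 9.9 dB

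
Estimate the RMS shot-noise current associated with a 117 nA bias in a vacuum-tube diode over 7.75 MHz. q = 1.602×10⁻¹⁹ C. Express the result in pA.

539 pA

I_n = √(2qI·B)
2qI·B = 2 × 1.602×10⁻¹⁹ × 1.17×10⁻⁷ × 7.75×10⁶ = 2.91×10⁻¹⁹ A²
I_n = √(2.91×10⁻¹⁹) = 5.39×10⁻¹⁰ A = 539 pA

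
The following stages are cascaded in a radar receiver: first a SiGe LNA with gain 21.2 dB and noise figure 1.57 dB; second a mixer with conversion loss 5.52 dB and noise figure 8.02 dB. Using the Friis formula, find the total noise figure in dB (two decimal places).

Convert to linear (a loss of L dB is a gain of −L dB): F_i = 10^(NF_i/10), G_i = 10^(G_i,dB/10)
  Stage 1: F_1 = 10^(1.57/10) = 1.435, G_1 = 10^(21.2/10) = 131.8
  Stage 2: F_2 = 10^(8.02/10) = 6.339, G_2 = 10^(−5.52/10) = 0.2805
Friis cascade:
  F = 1.435 + (6.339 − 1)/131.8 = 1.476
NF = 10 log₁₀(1.476) = 1.69 dB

1.69 dB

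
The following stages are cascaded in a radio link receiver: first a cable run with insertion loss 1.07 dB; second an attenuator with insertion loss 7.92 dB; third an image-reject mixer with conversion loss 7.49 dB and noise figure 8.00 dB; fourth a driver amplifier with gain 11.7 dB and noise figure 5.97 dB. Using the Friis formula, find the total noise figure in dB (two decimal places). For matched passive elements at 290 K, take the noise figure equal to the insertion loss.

Convert to linear (a loss of L dB is a gain of −L dB): F_i = 10^(NF_i/10), G_i = 10^(G_i,dB/10)
  Stage 1: F_1 = 10^(1.07/10) = 1.279, G_1 = 10^(−1.07/10) = 0.7816
  Stage 2: F_2 = 10^(7.92/10) = 6.194, G_2 = 10^(−7.92/10) = 0.1614
  Stage 3: F_3 = 10^(8.00/10) = 6.310, G_3 = 10^(−7.49/10) = 0.1782
  Stage 4: F_4 = 10^(5.97/10) = 3.954, G_4 = 10^(11.7/10) = 14.79
Friis cascade:
  F = 1.279 + (6.194 − 1)/0.7816 + (6.310 − 1)/0.1262 + (3.954 − 1)/0.02249 = 181.3
NF = 10 log₁₀(181.3) = 22.58 dB

22.58 dB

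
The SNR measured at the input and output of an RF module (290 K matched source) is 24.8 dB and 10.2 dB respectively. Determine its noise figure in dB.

14.6 dB

NF (dB) = SNR_in(dB) − SNR_out(dB) when the source is at T₀
NF = 24.8 − 10.2 = 14.6 dB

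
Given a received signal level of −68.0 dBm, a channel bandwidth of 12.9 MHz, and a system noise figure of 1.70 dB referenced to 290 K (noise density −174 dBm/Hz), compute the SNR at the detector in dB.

Noise floor: N = −174 + 10 log₁₀(B) + NF
10 log₁₀(1.29×10⁷) = 71.11 dB
N = −174 + 71.11 + 1.70 = −101.19 dBm
SNR = P_sig − N = −68.0 − (−101.19) = 33.19 dB → 33.2 dB

33.2 dB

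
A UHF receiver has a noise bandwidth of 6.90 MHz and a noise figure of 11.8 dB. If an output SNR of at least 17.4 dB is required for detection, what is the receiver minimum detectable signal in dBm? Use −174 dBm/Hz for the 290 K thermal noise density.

−76.4 dBm

Sensitivity = −174 + 10 log₁₀(B) + NF + SNR_min
= −174 + 68.39 + 11.8 + 17.4
= −76.41 dBm → −76.4 dBm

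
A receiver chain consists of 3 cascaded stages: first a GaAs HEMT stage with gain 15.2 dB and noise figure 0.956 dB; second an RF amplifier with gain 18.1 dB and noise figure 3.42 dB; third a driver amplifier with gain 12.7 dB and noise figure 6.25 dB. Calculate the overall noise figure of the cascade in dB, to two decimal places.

1.09 dB

Convert to linear (a loss of L dB is a gain of −L dB): F_i = 10^(NF_i/10), G_i = 10^(G_i,dB/10)
  Stage 1: F_1 = 10^(0.956/10) = 1.246, G_1 = 10^(15.2/10) = 33.11
  Stage 2: F_2 = 10^(3.42/10) = 2.198, G_2 = 10^(18.1/10) = 64.57
  Stage 3: F_3 = 10^(6.25/10) = 4.217, G_3 = 10^(12.7/10) = 18.62
Friis cascade:
  F = 1.246 + (2.198 − 1)/33.11 + (4.217 − 1)/2138 = 1.284
NF = 10 log₁₀(1.284) = 1.09 dB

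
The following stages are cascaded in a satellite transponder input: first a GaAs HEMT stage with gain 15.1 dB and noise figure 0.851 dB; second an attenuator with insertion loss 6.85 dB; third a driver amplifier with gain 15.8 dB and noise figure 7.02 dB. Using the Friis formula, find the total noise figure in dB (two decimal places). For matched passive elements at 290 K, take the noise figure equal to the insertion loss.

2.88 dB

Convert to linear (a loss of L dB is a gain of −L dB): F_i = 10^(NF_i/10), G_i = 10^(G_i,dB/10)
  Stage 1: F_1 = 10^(0.851/10) = 1.216, G_1 = 10^(15.1/10) = 32.36
  Stage 2: F_2 = 10^(6.85/10) = 4.842, G_2 = 10^(−6.85/10) = 0.2065
  Stage 3: F_3 = 10^(7.02/10) = 5.035, G_3 = 10^(15.8/10) = 38.02
Friis cascade:
  F = 1.216 + (4.842 − 1)/32.36 + (5.035 − 1)/6.683 = 1.939
NF = 10 log₁₀(1.939) = 2.88 dB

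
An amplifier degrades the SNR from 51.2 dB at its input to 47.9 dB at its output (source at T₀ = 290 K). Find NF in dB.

NF (dB) = SNR_in(dB) − SNR_out(dB) when the source is at T₀
NF = 51.2 − 47.9 = 3.3 dB

3.3 dB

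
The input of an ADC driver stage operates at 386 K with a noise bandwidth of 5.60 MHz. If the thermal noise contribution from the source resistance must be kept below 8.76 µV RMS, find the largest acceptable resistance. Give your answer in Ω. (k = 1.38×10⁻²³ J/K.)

Johnson–Nyquist: V_n = √(4kTRB) ⇒ R = V_n² / (4kTB)
4kTB = 4 × 1.38×10⁻²³ × 386 × 5.60×10⁶ = 1.19×10⁻¹³
R = (8.76×10⁻⁶)² / 1.19×10⁻¹³ = 6.43×10² Ω = 643 Ω

643 Ω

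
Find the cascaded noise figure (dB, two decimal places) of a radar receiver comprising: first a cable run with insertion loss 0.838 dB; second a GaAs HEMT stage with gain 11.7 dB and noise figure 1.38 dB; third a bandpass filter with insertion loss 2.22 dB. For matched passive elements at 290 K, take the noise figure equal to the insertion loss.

2.36 dB

Convert to linear (a loss of L dB is a gain of −L dB): F_i = 10^(NF_i/10), G_i = 10^(G_i,dB/10)
  Stage 1: F_1 = 10^(0.838/10) = 1.213, G_1 = 10^(−0.838/10) = 0.8245
  Stage 2: F_2 = 10^(1.38/10) = 1.374, G_2 = 10^(11.7/10) = 14.79
  Stage 3: F_3 = 10^(2.22/10) = 1.667, G_3 = 10^(−2.22/10) = 0.5998
Friis cascade:
  F = 1.213 + (1.374 − 1)/0.8245 + (1.667 − 1)/12.20 = 1.721
NF = 10 log₁₀(1.721) = 2.36 dB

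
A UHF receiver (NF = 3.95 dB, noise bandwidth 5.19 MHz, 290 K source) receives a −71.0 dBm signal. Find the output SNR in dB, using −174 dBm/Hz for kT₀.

31.9 dB

Noise floor: N = −174 + 10 log₁₀(B) + NF
10 log₁₀(5.19×10⁶) = 67.15 dB
N = −174 + 67.15 + 3.95 = −102.90 dBm
SNR = P_sig − N = −71.0 − (−102.90) = 31.90 dB → 31.9 dB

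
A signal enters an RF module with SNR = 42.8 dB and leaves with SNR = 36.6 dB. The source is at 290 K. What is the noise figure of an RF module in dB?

NF (dB) = SNR_in(dB) − SNR_out(dB) when the source is at T₀
NF = 42.8 − 36.6 = 6.2 dB

6.2 dB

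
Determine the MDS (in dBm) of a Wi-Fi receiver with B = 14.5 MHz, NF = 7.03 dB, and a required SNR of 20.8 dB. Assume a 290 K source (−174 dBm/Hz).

Sensitivity = −174 + 10 log₁₀(B) + NF + SNR_min
= −174 + 71.61 + 7.03 + 20.8
= −74.56 dBm → −74.6 dBm

−74.6 dBm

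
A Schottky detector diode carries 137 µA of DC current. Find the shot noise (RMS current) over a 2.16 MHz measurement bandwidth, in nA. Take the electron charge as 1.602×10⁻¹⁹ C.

I_n = √(2qI·B)
2qI·B = 2 × 1.602×10⁻¹⁹ × 1.37×10⁻⁴ × 2.16×10⁶ = 9.48×10⁻¹⁷ A²
I_n = √(9.48×10⁻¹⁷) = 9.74×10⁻⁹ A = 9.74 nA

9.74 nA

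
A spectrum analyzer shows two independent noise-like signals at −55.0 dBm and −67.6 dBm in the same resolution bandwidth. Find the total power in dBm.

−54.8 dBm

Convert to linear, add, convert back:
P₁ = 3.16×10⁻⁹ W, P₂ = 1.74×10⁻¹⁰ W
P_tot = 3.34×10⁻⁹ W → 10 log₁₀(P_tot / 10⁻³) = −54.8 dBm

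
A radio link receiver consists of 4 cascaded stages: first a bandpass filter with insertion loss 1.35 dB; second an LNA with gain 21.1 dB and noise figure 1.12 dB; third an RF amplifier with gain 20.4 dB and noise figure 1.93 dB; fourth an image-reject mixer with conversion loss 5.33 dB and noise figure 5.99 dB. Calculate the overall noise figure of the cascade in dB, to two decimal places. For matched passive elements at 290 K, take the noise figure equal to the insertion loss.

Convert to linear (a loss of L dB is a gain of −L dB): F_i = 10^(NF_i/10), G_i = 10^(G_i,dB/10)
  Stage 1: F_1 = 10^(1.35/10) = 1.365, G_1 = 10^(−1.35/10) = 0.7328
  Stage 2: F_2 = 10^(1.12/10) = 1.294, G_2 = 10^(21.1/10) = 128.8
  Stage 3: F_3 = 10^(1.93/10) = 1.560, G_3 = 10^(20.4/10) = 109.6
  Stage 4: F_4 = 10^(5.99/10) = 3.972, G_4 = 10^(−5.33/10) = 0.2931
Friis cascade:
  F = 1.365 + (1.294 − 1)/0.7328 + (1.560 − 1)/94.41 + (3.972 − 1)/1.035×10⁴ = 1.772
NF = 10 log₁₀(1.772) = 2.49 dB

2.49 dB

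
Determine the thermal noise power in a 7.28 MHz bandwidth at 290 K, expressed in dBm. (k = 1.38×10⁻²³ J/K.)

−105.4 dBm

P_n = kTB = 1.38×10⁻²³ × 290 × 7.28×10⁶ = 2.91×10⁻¹⁴ W
In dBm: 10 log₁₀(2.91×10⁻¹⁴ / 10⁻³) = −105.4 dBm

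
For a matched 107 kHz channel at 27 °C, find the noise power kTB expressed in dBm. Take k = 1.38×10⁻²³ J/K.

T = 27 °C + 273.15 = 300.15 K
P_n = kTB = 1.38×10⁻²³ × 300.15 × 1.07×10⁵ = 4.43×10⁻¹⁶ W
In dBm: 10 log₁₀(4.43×10⁻¹⁶ / 10⁻³) = −123.5 dBm

−123.5 dBm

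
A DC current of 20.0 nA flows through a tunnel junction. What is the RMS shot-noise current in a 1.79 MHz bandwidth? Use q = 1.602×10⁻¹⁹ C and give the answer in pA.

107 pA

I_n = √(2qI·B)
2qI·B = 2 × 1.602×10⁻¹⁹ × 2.00×10⁻⁸ × 1.79×10⁶ = 1.15×10⁻²⁰ A²
I_n = √(1.15×10⁻²⁰) = 1.07×10⁻¹⁰ A = 107 pA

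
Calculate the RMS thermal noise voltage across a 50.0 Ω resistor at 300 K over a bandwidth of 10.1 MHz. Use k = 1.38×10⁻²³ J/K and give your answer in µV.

2.89 µV

V_n = √(4kTRB)
4kTRB = 4 × 1.38×10⁻²³ × 300 × 5.00×10¹ × 1.01×10⁷ = 8.36×10⁻¹² V²
V_n = √(8.36×10⁻¹²) = 2.89×10⁻⁶ V = 2.89 µV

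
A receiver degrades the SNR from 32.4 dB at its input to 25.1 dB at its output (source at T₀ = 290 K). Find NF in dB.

NF (dB) = SNR_in(dB) − SNR_out(dB) when the source is at T₀
NF = 32.4 − 25.1 = 7.3 dB

7.3 dB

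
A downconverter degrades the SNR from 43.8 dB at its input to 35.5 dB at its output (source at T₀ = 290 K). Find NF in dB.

NF (dB) = SNR_in(dB) − SNR_out(dB) when the source is at T₀
NF = 43.8 − 35.5 = 8.3 dB

8.3 dB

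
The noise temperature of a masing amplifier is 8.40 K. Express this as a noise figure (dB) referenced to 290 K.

0.124 dB

F = 1 + T_e/T₀ = 1 + 8.40/290 = 1.02897
NF = 10 log₁₀(1.02897) = 0.124 dB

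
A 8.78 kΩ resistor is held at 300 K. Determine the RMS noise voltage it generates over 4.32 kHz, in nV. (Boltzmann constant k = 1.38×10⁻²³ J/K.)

793 nV

V_n = √(4kTRB)
4kTRB = 4 × 1.38×10⁻²³ × 300 × 8.78×10³ × 4.32×10³ = 6.28×10⁻¹³ V²
V_n = √(6.28×10⁻¹³) = 7.93×10⁻⁷ V = 793 nV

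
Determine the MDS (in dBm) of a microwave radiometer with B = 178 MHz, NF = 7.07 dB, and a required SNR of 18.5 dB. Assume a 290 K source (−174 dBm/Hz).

Sensitivity = −174 + 10 log₁₀(B) + NF + SNR_min
= −174 + 82.5 + 7.07 + 18.5
= −65.93 dBm → −65.9 dBm

−65.9 dBm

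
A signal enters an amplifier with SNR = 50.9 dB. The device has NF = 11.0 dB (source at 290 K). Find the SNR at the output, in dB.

39.9 dB

By definition F = SNR_in/SNR_out, so in dB: SNR_out = SNR_in − NF
SNR_out = 50.9 − 11.0 = 39.9 dB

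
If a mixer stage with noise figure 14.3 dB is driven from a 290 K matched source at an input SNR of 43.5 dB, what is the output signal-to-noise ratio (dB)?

29.2 dB

By definition F = SNR_in/SNR_out, so in dB: SNR_out = SNR_in − NF
SNR_out = 43.5 − 14.3 = 29.2 dB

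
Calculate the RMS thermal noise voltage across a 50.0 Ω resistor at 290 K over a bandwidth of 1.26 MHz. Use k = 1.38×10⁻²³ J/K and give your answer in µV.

V_n = √(4kTRB)
4kTRB = 4 × 1.38×10⁻²³ × 290 × 5.00×10¹ × 1.26×10⁶ = 1.01×10⁻¹² V²
V_n = √(1.01×10⁻¹²) = 1.00×10⁻⁶ V = 1.00 µV

1.00 µV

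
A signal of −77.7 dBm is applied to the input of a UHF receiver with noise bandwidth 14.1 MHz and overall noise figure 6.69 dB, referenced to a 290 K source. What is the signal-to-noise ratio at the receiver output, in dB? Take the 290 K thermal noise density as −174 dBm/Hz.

Noise floor: N = −174 + 10 log₁₀(B) + NF
10 log₁₀(1.41×10⁷) = 71.49 dB
N = −174 + 71.49 + 6.69 = −95.82 dBm
SNR = P_sig − N = −77.7 − (−95.82) = 18.12 dB → 18.1 dB

18.1 dB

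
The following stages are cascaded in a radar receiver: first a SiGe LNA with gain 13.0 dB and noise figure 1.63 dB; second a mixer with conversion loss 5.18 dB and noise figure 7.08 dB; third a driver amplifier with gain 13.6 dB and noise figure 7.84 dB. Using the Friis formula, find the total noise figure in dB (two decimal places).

Convert to linear (a loss of L dB is a gain of −L dB): F_i = 10^(NF_i/10), G_i = 10^(G_i,dB/10)
  Stage 1: F_1 = 10^(1.63/10) = 1.455, G_1 = 10^(13.0/10) = 19.95
  Stage 2: F_2 = 10^(7.08/10) = 5.105, G_2 = 10^(−5.18/10) = 0.3034
  Stage 3: F_3 = 10^(7.84/10) = 6.081, G_3 = 10^(13.6/10) = 22.91
Friis cascade:
  F = 1.455 + (5.105 − 1)/19.95 + (6.081 − 1)/6.053 = 2.501
NF = 10 log₁₀(2.501) = 3.98 dB

3.98 dB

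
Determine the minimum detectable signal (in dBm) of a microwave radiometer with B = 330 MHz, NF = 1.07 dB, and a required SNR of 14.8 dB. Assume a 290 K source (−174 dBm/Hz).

Sensitivity = −174 + 10 log₁₀(B) + NF + SNR_min
= −174 + 85.19 + 1.07 + 14.8
= −72.94 dBm → −72.9 dBm

−72.9 dBm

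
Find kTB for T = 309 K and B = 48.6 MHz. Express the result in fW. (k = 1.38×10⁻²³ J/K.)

P_n = kTB = 1.38×10⁻²³ × 309 × 4.86×10⁷ = 2.07×10⁻¹³ W = 207 fW

207 fW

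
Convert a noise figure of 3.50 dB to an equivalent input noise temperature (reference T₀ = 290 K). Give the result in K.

359 K

F = 10^(3.50/10) = 2.23872
T_e = (F − 1)·T₀ = (2.23872 − 1) × 290 = 359 K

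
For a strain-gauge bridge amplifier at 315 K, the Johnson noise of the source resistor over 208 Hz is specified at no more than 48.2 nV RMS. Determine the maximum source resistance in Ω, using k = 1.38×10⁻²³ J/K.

Johnson–Nyquist: V_n = √(4kTRB) ⇒ R = V_n² / (4kTB)
4kTB = 4 × 1.38×10⁻²³ × 315 × 2.08×10² = 3.62×10⁻¹⁸
R = (4.82×10⁻⁸)² / 3.62×10⁻¹⁸ = 6.42×10² Ω = 642 Ω

642 Ω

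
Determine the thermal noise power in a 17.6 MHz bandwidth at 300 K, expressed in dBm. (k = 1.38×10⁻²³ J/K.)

P_n = kTB = 1.38×10⁻²³ × 300 × 1.76×10⁷ = 7.29×10⁻¹⁴ W
In dBm: 10 log₁₀(7.29×10⁻¹⁴ / 10⁻³) = −101.4 dBm

−101.4 dBm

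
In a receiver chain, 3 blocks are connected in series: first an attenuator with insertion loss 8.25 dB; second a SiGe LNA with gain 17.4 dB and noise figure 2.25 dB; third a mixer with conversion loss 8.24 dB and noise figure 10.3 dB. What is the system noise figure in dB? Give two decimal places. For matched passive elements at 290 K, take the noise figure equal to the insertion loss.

10.93 dB

Convert to linear (a loss of L dB is a gain of −L dB): F_i = 10^(NF_i/10), G_i = 10^(G_i,dB/10)
  Stage 1: F_1 = 10^(8.25/10) = 6.683, G_1 = 10^(−8.25/10) = 0.1496
  Stage 2: F_2 = 10^(2.25/10) = 1.679, G_2 = 10^(17.4/10) = 54.95
  Stage 3: F_3 = 10^(10.3/10) = 10.72, G_3 = 10^(−8.24/10) = 0.1500
Friis cascade:
  F = 6.683 + (1.679 − 1)/0.1496 + (10.72 − 1)/8.222 = 12.40
NF = 10 log₁₀(12.40) = 10.93 dB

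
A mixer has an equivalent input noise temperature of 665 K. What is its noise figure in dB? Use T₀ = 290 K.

5.18 dB

F = 1 + T_e/T₀ = 1 + 665/290 = 3.2931
NF = 10 log₁₀(3.2931) = 5.18 dB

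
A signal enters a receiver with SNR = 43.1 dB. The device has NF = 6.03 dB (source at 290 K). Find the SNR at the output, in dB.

By definition F = SNR_in/SNR_out, so in dB: SNR_out = SNR_in − NF
SNR_out = 43.1 − 6.03 = 37.07 dB

37.07 dB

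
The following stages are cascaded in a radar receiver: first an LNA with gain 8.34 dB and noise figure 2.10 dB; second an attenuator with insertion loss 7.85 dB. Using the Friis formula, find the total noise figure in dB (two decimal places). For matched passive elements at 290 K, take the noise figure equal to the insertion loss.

3.74 dB

Convert to linear (a loss of L dB is a gain of −L dB): F_i = 10^(NF_i/10), G_i = 10^(G_i,dB/10)
  Stage 1: F_1 = 10^(2.10/10) = 1.622, G_1 = 10^(8.34/10) = 6.823
  Stage 2: F_2 = 10^(7.85/10) = 6.095, G_2 = 10^(−7.85/10) = 0.1641
Friis cascade:
  F = 1.622 + (6.095 − 1)/6.823 = 2.369
NF = 10 log₁₀(2.369) = 3.74 dB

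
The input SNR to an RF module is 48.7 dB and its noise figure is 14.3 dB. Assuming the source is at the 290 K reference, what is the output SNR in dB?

34.4 dB

By definition F = SNR_in/SNR_out, so in dB: SNR_out = SNR_in − NF
SNR_out = 48.7 − 14.3 = 34.4 dB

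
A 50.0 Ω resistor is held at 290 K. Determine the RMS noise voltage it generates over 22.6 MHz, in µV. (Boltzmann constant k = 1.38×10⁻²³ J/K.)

V_n = √(4kTRB)
4kTRB = 4 × 1.38×10⁻²³ × 290 × 5.00×10¹ × 2.26×10⁷ = 1.81×10⁻¹¹ V²
V_n = √(1.81×10⁻¹¹) = 4.25×10⁻⁶ V = 4.25 µV

4.25 µV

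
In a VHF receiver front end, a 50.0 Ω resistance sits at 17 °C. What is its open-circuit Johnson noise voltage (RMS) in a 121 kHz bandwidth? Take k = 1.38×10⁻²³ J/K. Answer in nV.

T = 17 °C + 273.15 = 290.15 K
V_n = √(4kTRB)
4kTRB = 4 × 1.38×10⁻²³ × 290.15 × 5.00×10¹ × 1.21×10⁵ = 9.69×10⁻¹⁴ V²
V_n = √(9.69×10⁻¹⁴) = 3.11×10⁻⁷ V = 311 nV

311 nV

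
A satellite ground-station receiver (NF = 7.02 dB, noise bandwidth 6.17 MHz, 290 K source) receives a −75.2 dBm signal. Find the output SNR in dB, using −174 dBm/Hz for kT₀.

Noise floor: N = −174 + 10 log₁₀(B) + NF
10 log₁₀(6.17×10⁶) = 67.9 dB
N = −174 + 67.9 + 7.02 = −99.08 dBm
SNR = P_sig − N = −75.2 − (−99.08) = 23.88 dB → 23.9 dB

23.9 dB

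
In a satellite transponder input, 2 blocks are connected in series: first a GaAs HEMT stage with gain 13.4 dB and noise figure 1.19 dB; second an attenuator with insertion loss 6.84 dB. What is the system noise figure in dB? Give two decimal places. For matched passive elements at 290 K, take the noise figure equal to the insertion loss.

Convert to linear (a loss of L dB is a gain of −L dB): F_i = 10^(NF_i/10), G_i = 10^(G_i,dB/10)
  Stage 1: F_1 = 10^(1.19/10) = 1.315, G_1 = 10^(13.4/10) = 21.88
  Stage 2: F_2 = 10^(6.84/10) = 4.831, G_2 = 10^(−6.84/10) = 0.2070
Friis cascade:
  F = 1.315 + (4.831 − 1)/21.88 = 1.490
NF = 10 log₁₀(1.490) = 1.73 dB

1.73 dB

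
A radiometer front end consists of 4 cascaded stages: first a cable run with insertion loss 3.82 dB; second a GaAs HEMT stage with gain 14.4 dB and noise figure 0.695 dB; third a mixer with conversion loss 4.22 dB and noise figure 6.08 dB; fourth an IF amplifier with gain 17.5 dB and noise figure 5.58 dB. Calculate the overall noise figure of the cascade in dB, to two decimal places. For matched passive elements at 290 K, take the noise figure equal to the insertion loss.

Convert to linear (a loss of L dB is a gain of −L dB): F_i = 10^(NF_i/10), G_i = 10^(G_i,dB/10)
  Stage 1: F_1 = 10^(3.82/10) = 2.410, G_1 = 10^(−3.82/10) = 0.4150
  Stage 2: F_2 = 10^(0.695/10) = 1.174, G_2 = 10^(14.4/10) = 27.54
  Stage 3: F_3 = 10^(6.08/10) = 4.055, G_3 = 10^(−4.22/10) = 0.3784
  Stage 4: F_4 = 10^(5.58/10) = 3.614, G_4 = 10^(17.5/10) = 56.23
Friis cascade:
  F = 2.410 + (1.174 − 1)/0.4150 + (4.055 − 1)/11.43 + (3.614 − 1)/4.325 = 3.700
NF = 10 log₁₀(3.700) = 5.68 dB

5.68 dB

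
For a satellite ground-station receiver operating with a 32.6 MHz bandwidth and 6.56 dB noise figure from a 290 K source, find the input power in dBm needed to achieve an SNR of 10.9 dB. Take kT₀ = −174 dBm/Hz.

Sensitivity = −174 + 10 log₁₀(B) + NF + SNR_min
= −174 + 75.13 + 6.56 + 10.9
= −81.41 dBm → −81.4 dBm

−81.4 dBm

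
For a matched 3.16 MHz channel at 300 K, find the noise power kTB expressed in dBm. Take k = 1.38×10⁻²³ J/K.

P_n = kTB = 1.38×10⁻²³ × 300 × 3.16×10⁶ = 1.31×10⁻¹⁴ W
In dBm: 10 log₁₀(1.31×10⁻¹⁴ / 10⁻³) = −108.8 dBm

−108.8 dBm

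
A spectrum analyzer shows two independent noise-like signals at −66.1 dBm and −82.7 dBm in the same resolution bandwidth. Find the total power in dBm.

Convert to linear, add, convert back:
P₁ = 2.45×10⁻¹⁰ W, P₂ = 5.37×10⁻¹² W
P_tot = 2.51×10⁻¹⁰ W → 10 log₁₀(P_tot / 10⁻³) = −66.0 dBm

−66.0 dBm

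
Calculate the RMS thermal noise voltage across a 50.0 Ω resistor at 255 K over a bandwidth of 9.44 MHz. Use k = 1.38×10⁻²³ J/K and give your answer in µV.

2.58 µV

V_n = √(4kTRB)
4kTRB = 4 × 1.38×10⁻²³ × 255 × 5.00×10¹ × 9.44×10⁶ = 6.64×10⁻¹² V²
V_n = √(6.64×10⁻¹²) = 2.58×10⁻⁶ V = 2.58 µV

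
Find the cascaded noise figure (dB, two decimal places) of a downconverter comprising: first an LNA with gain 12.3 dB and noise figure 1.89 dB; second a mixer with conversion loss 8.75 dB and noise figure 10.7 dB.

Convert to linear (a loss of L dB is a gain of −L dB): F_i = 10^(NF_i/10), G_i = 10^(G_i,dB/10)
  Stage 1: F_1 = 10^(1.89/10) = 1.545, G_1 = 10^(12.3/10) = 16.98
  Stage 2: F_2 = 10^(10.7/10) = 11.75, G_2 = 10^(−8.75/10) = 0.1334
Friis cascade:
  F = 1.545 + (11.75 − 1)/16.98 = 2.178
NF = 10 log₁₀(2.178) = 3.38 dB

3.38 dB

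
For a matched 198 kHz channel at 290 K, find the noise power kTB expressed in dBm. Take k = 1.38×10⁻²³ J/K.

−121.0 dBm

P_n = kTB = 1.38×10⁻²³ × 290 × 1.98×10⁵ = 7.92×10⁻¹⁶ W
In dBm: 10 log₁₀(7.92×10⁻¹⁶ / 10⁻³) = −121.0 dBm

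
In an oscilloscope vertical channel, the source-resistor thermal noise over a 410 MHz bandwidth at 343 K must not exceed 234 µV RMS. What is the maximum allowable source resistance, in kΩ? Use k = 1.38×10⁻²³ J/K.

Johnson–Nyquist: V_n = √(4kTRB) ⇒ R = V_n² / (4kTB)
4kTB = 4 × 1.38×10⁻²³ × 343 × 4.10×10⁸ = 7.76×10⁻¹²
R = (2.34×10⁻⁴)² / 7.76×10⁻¹² = 7.05×10³ Ω = 7.05 kΩ

7.05 kΩ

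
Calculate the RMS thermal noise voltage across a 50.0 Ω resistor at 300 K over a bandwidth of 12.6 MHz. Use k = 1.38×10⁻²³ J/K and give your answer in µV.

3.23 µV

V_n = √(4kTRB)
4kTRB = 4 × 1.38×10⁻²³ × 300 × 5.00×10¹ × 1.26×10⁷ = 1.04×10⁻¹¹ V²
V_n = √(1.04×10⁻¹¹) = 3.23×10⁻⁶ V = 3.23 µV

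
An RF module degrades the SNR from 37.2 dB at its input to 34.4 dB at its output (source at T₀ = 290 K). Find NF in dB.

2.8 dB

NF (dB) = SNR_in(dB) − SNR_out(dB) when the source is at T₀
NF = 37.2 − 34.4 = 2.8 dB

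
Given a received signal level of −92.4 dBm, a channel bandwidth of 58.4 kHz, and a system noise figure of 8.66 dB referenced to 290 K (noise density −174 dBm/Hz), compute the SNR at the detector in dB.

25.3 dB

Noise floor: N = −174 + 10 log₁₀(B) + NF
10 log₁₀(5.84×10⁴) = 47.66 dB
N = −174 + 47.66 + 8.66 = −117.68 dBm
SNR = P_sig − N = −92.4 − (−117.68) = 25.28 dB → 25.3 dB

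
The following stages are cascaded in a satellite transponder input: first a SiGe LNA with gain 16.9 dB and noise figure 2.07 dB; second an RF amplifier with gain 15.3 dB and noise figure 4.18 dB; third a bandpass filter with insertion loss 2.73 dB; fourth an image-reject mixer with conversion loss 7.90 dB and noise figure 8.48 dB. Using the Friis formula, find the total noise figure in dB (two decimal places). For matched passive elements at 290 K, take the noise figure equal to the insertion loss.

Convert to linear (a loss of L dB is a gain of −L dB): F_i = 10^(NF_i/10), G_i = 10^(G_i,dB/10)
  Stage 1: F_1 = 10^(2.07/10) = 1.611, G_1 = 10^(16.9/10) = 48.98
  Stage 2: F_2 = 10^(4.18/10) = 2.618, G_2 = 10^(15.3/10) = 33.88
  Stage 3: F_3 = 10^(2.73/10) = 1.875, G_3 = 10^(−2.73/10) = 0.5333
  Stage 4: F_4 = 10^(8.48/10) = 7.047, G_4 = 10^(−7.90/10) = 0.1622
Friis cascade:
  F = 1.611 + (2.618 − 1)/48.98 + (1.875 − 1)/1660 + (7.047 − 1)/885.1 = 1.651
NF = 10 log₁₀(1.651) = 2.18 dB

2.18 dB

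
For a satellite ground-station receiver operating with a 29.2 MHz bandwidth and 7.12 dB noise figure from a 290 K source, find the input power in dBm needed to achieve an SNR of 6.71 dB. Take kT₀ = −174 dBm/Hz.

−85.5 dBm

Sensitivity = −174 + 10 log₁₀(B) + NF + SNR_min
= −174 + 74.65 + 7.12 + 6.71
= −85.52 dBm → −85.5 dBm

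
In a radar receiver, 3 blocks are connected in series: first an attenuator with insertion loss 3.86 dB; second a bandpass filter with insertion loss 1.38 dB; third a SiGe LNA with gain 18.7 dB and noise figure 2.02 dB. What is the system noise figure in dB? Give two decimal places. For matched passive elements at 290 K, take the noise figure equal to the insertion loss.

7.26 dB

Convert to linear (a loss of L dB is a gain of −L dB): F_i = 10^(NF_i/10), G_i = 10^(G_i,dB/10)
  Stage 1: F_1 = 10^(3.86/10) = 2.432, G_1 = 10^(−3.86/10) = 0.4111
  Stage 2: F_2 = 10^(1.38/10) = 1.374, G_2 = 10^(−1.38/10) = 0.7278
  Stage 3: F_3 = 10^(2.02/10) = 1.592, G_3 = 10^(18.7/10) = 74.13
Friis cascade:
  F = 2.432 + (1.374 − 1)/0.4111 + (1.592 − 1)/0.2992 = 5.321
NF = 10 log₁₀(5.321) = 7.26 dB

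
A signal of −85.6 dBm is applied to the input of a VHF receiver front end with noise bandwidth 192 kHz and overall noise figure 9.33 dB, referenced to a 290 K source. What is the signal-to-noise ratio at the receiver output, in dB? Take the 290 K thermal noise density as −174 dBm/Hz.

Noise floor: N = −174 + 10 log₁₀(B) + NF
10 log₁₀(1.92×10⁵) = 52.83 dB
N = −174 + 52.83 + 9.33 = −111.84 dBm
SNR = P_sig − N = −85.6 − (−111.84) = 26.24 dB → 26.2 dB

26.2 dB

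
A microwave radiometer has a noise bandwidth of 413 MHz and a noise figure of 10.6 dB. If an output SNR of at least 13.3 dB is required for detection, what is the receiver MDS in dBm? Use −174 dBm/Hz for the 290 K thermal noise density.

Sensitivity = −174 + 10 log₁₀(B) + NF + SNR_min
= −174 + 86.16 + 10.6 + 13.3
= −63.94 dBm → −63.9 dBm

−63.9 dBm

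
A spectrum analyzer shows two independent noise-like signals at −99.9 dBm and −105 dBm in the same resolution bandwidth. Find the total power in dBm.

−98.7 dBm

Convert to linear, add, convert back:
P₁ = 1.02×10⁻¹³ W, P₂ = 3.16×10⁻¹⁴ W
P_tot = 1.34×10⁻¹³ W → 10 log₁₀(P_tot / 10⁻³) = −98.7 dBm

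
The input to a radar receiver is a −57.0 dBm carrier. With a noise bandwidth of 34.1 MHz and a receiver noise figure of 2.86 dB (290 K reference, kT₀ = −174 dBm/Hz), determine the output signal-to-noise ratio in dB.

38.8 dB

Noise floor: N = −174 + 10 log₁₀(B) + NF
10 log₁₀(3.41×10⁷) = 75.33 dB
N = −174 + 75.33 + 2.86 = −95.81 dBm
SNR = P_sig − N = −57.0 − (−95.81) = 38.81 dB → 38.8 dB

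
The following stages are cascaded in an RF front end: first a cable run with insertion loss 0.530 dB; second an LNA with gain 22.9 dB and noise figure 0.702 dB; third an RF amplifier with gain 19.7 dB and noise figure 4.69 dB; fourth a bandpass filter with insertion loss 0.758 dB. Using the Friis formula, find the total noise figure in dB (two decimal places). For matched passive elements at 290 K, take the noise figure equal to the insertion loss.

Convert to linear (a loss of L dB is a gain of −L dB): F_i = 10^(NF_i/10), G_i = 10^(G_i,dB/10)
  Stage 1: F_1 = 10^(0.530/10) = 1.130, G_1 = 10^(−0.530/10) = 0.8851
  Stage 2: F_2 = 10^(0.702/10) = 1.175, G_2 = 10^(22.9/10) = 195.0
  Stage 3: F_3 = 10^(4.69/10) = 2.944, G_3 = 10^(19.7/10) = 93.33
  Stage 4: F_4 = 10^(0.758/10) = 1.191, G_4 = 10^(−0.758/10) = 0.8398
Friis cascade:
  F = 1.130 + (1.175 − 1)/0.8851 + (2.944 − 1)/172.6 + (1.191 − 1)/1.611×10⁴ = 1.339
NF = 10 log₁₀(1.339) = 1.27 dB

1.27 dB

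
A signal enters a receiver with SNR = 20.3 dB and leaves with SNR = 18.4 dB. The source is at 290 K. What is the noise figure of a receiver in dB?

NF (dB) = SNR_in(dB) − SNR_out(dB) when the source is at T₀
NF = 20.3 − 18.4 = 1.9 dB

1.9 dB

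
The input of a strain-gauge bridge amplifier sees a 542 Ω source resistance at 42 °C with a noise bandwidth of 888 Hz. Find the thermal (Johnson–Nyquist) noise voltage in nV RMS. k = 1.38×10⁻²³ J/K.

91.5 nV

T = 42 °C + 273.15 = 315.15 K
V_n = √(4kTRB)
4kTRB = 4 × 1.38×10⁻²³ × 315.15 × 5.42×10² × 8.88×10² = 8.37×10⁻¹⁵ V²
V_n = √(8.37×10⁻¹⁵) = 9.15×10⁻⁸ V = 91.5 nV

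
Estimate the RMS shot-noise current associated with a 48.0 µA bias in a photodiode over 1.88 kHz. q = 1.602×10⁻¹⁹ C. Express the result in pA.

I_n = √(2qI·B)
2qI·B = 2 × 1.602×10⁻¹⁹ × 4.80×10⁻⁵ × 1.88×10³ = 2.89×10⁻²⁰ A²
I_n = √(2.89×10⁻²⁰) = 1.70×10⁻¹⁰ A = 170 pA

170 pA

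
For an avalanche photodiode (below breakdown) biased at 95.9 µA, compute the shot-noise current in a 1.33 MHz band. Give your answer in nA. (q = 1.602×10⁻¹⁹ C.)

6.39 nA

I_n = √(2qI·B)
2qI·B = 2 × 1.602×10⁻¹⁹ × 9.59×10⁻⁵ × 1.33×10⁶ = 4.09×10⁻¹⁷ A²
I_n = √(4.09×10⁻¹⁷) = 6.39×10⁻⁹ A = 6.39 nA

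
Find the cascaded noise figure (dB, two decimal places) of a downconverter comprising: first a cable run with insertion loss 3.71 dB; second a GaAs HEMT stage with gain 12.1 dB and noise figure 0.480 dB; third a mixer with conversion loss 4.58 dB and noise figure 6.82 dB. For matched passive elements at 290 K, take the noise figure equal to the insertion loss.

Convert to linear (a loss of L dB is a gain of −L dB): F_i = 10^(NF_i/10), G_i = 10^(G_i,dB/10)
  Stage 1: F_1 = 10^(3.71/10) = 2.350, G_1 = 10^(−3.71/10) = 0.4256
  Stage 2: F_2 = 10^(0.480/10) = 1.117, G_2 = 10^(12.1/10) = 16.22
  Stage 3: F_3 = 10^(6.82/10) = 4.808, G_3 = 10^(−4.58/10) = 0.3483
Friis cascade:
  F = 2.350 + (1.117 − 1)/0.4256 + (4.808 − 1)/6.902 = 3.176
NF = 10 log₁₀(3.176) = 5.02 dB

5.02 dB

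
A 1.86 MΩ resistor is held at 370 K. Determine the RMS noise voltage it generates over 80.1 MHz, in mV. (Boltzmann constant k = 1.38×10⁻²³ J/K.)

V_n = √(4kTRB)
4kTRB = 4 × 1.38×10⁻²³ × 370 × 1.86×10⁶ × 8.01×10⁷ = 3.04×10⁻⁶ V²
V_n = √(3.04×10⁻⁶) = 1.74×10⁻³ V = 1.74 mV

1.74 mV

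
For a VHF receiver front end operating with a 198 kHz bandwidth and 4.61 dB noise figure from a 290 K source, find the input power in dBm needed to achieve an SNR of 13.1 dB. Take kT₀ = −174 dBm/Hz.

−103.3 dBm

Sensitivity = −174 + 10 log₁₀(B) + NF + SNR_min
= −174 + 52.97 + 4.61 + 13.1
= −103.32 dBm → −103.3 dBm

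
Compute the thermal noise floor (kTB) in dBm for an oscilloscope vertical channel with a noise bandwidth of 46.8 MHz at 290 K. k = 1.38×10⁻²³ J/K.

P_n = kTB = 1.38×10⁻²³ × 290 × 4.68×10⁷ = 1.87×10⁻¹³ W
In dBm: 10 log₁₀(1.87×10⁻¹³ / 10⁻³) = −97.3 dBm

−97.3 dBm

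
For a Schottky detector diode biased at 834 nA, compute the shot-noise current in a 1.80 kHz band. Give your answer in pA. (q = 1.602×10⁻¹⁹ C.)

21.9 pA

I_n = √(2qI·B)
2qI·B = 2 × 1.602×10⁻¹⁹ × 8.34×10⁻⁷ × 1.80×10³ = 4.81×10⁻²² A²
I_n = √(4.81×10⁻²²) = 2.19×10⁻¹¹ A = 21.9 pA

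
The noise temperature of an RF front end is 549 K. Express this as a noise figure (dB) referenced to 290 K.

4.61 dB

F = 1 + T_e/T₀ = 1 + 549/290 = 2.8931
NF = 10 log₁₀(2.8931) = 4.61 dB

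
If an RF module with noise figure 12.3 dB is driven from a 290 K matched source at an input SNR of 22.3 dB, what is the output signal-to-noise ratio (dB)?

By definition F = SNR_in/SNR_out, so in dB: SNR_out = SNR_in − NF
SNR_out = 22.3 − 12.3 = 10.0 dB

10.0 dB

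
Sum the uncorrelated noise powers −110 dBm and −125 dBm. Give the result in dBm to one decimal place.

−109.9 dBm

Convert to linear, add, convert back:
P₁ = 1.00×10⁻¹⁴ W, P₂ = 3.16×10⁻¹⁶ W
P_tot = 1.03×10⁻¹⁴ W → 10 log₁₀(P_tot / 10⁻³) = −109.9 dBm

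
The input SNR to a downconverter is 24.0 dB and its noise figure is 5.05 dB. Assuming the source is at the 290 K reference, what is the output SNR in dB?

18.95 dB

By definition F = SNR_in/SNR_out, so in dB: SNR_out = SNR_in − NF
SNR_out = 24.0 − 5.05 = 18.95 dB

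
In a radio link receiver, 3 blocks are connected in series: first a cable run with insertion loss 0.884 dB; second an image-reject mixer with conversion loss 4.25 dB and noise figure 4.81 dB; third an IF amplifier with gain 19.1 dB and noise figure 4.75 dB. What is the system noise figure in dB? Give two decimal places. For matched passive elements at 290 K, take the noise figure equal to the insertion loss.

10.08 dB

Convert to linear (a loss of L dB is a gain of −L dB): F_i = 10^(NF_i/10), G_i = 10^(G_i,dB/10)
  Stage 1: F_1 = 10^(0.884/10) = 1.226, G_1 = 10^(−0.884/10) = 0.8158
  Stage 2: F_2 = 10^(4.81/10) = 3.027, G_2 = 10^(−4.25/10) = 0.3758
  Stage 3: F_3 = 10^(4.75/10) = 2.985, G_3 = 10^(19.1/10) = 81.28
Friis cascade:
  F = 1.226 + (3.027 − 1)/0.8158 + (2.985 − 1)/0.3066 = 10.19
NF = 10 log₁₀(10.19) = 10.08 dB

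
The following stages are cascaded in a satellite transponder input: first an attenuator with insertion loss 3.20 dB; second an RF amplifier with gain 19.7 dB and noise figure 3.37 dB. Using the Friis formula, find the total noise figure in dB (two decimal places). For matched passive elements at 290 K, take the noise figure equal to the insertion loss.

Convert to linear (a loss of L dB is a gain of −L dB): F_i = 10^(NF_i/10), G_i = 10^(G_i,dB/10)
  Stage 1: F_1 = 10^(3.20/10) = 2.089, G_1 = 10^(−3.20/10) = 0.4786
  Stage 2: F_2 = 10^(3.37/10) = 2.173, G_2 = 10^(19.7/10) = 93.33
Friis cascade:
  F = 2.089 + (2.173 − 1)/0.4786 = 4.539
NF = 10 log₁₀(4.539) = 6.57 dB

6.57 dB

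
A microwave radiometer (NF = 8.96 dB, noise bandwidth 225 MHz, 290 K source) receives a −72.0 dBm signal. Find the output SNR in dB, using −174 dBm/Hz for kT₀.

9.5 dB

Noise floor: N = −174 + 10 log₁₀(B) + NF
10 log₁₀(2.25×10⁸) = 83.52 dB
N = −174 + 83.52 + 8.96 = −81.52 dBm
SNR = P_sig − N = −72.0 − (−81.52) = 9.52 dB → 9.5 dB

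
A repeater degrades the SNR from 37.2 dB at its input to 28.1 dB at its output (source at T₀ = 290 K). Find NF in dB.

9.1 dB

NF (dB) = SNR_in(dB) − SNR_out(dB) when the source is at T₀
NF = 37.2 − 28.1 = 9.1 dB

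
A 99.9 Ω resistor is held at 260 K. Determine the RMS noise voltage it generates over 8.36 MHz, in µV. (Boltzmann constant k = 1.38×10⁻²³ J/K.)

V_n = √(4kTRB)
4kTRB = 4 × 1.38×10⁻²³ × 260 × 9.99×10¹ × 8.36×10⁶ = 1.20×10⁻¹¹ V²
V_n = √(1.20×10⁻¹¹) = 3.46×10⁻⁶ V = 3.46 µV

3.46 µV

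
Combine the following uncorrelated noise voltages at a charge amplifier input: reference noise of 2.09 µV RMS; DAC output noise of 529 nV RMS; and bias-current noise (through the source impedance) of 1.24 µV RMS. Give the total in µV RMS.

2.49 µV

Uncorrelated sources add in power (mean-square): V_tot = √(ΣV_i²)
V_tot = √[(2.09×10⁻⁶)² + (5.29×10⁻⁷)² + (1.24×10⁻⁶)²] = 2.49×10⁻⁶ V = 2.49 µV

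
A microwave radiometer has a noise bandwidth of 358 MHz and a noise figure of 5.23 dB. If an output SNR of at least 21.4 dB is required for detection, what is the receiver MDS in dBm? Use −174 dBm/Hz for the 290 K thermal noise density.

Sensitivity = −174 + 10 log₁₀(B) + NF + SNR_min
= −174 + 85.54 + 5.23 + 21.4
= −61.83 dBm → −61.8 dBm

−61.8 dBm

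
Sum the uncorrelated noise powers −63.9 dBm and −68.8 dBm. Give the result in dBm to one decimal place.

−62.7 dBm

Convert to linear, add, convert back:
P₁ = 4.07×10⁻¹⁰ W, P₂ = 1.32×10⁻¹⁰ W
P_tot = 5.39×10⁻¹⁰ W → 10 log₁₀(P_tot / 10⁻³) = −62.7 dBm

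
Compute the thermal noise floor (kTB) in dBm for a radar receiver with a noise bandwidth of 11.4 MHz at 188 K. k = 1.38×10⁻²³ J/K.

P_n = kTB = 1.38×10⁻²³ × 188 × 1.14×10⁷ = 2.96×10⁻¹⁴ W
In dBm: 10 log₁₀(2.96×10⁻¹⁴ / 10⁻³) = −105.3 dBm

−105.3 dBm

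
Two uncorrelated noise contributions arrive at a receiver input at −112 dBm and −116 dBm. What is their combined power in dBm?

Convert to linear, add, convert back:
P₁ = 6.31×10⁻¹⁵ W, P₂ = 2.51×10⁻¹⁵ W
P_tot = 8.82×10⁻¹⁵ W → 10 log₁₀(P_tot / 10⁻³) = −110.5 dBm

−110.5 dBm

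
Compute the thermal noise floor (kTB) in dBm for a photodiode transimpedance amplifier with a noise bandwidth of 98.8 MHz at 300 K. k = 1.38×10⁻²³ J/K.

P_n = kTB = 1.38×10⁻²³ × 300 × 9.88×10⁷ = 4.09×10⁻¹³ W
In dBm: 10 log₁₀(4.09×10⁻¹³ / 10⁻³) = −93.9 dBm

−93.9 dBm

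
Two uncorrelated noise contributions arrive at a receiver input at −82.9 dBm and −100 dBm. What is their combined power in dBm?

Convert to linear, add, convert back:
P₁ = 5.13×10⁻¹² W, P₂ = 1.00×10⁻¹³ W
P_tot = 5.23×10⁻¹² W → 10 log₁₀(P_tot / 10⁻³) = −82.8 dBm

−82.8 dBm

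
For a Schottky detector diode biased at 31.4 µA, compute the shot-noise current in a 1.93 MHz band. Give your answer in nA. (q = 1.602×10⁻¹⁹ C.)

4.41 nA

I_n = √(2qI·B)
2qI·B = 2 × 1.602×10⁻¹⁹ × 3.14×10⁻⁵ × 1.93×10⁶ = 1.94×10⁻¹⁷ A²
I_n = √(1.94×10⁻¹⁷) = 4.41×10⁻⁹ A = 4.41 nA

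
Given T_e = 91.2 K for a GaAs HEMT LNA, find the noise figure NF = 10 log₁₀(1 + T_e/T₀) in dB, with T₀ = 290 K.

F = 1 + T_e/T₀ = 1 + 91.2/290 = 1.31448
NF = 10 log₁₀(1.31448) = 1.19 dB

1.19 dB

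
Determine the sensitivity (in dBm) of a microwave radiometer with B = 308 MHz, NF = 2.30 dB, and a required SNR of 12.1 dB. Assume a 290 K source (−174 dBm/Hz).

−74.7 dBm

Sensitivity = −174 + 10 log₁₀(B) + NF + SNR_min
= −174 + 84.89 + 2.30 + 12.1
= −74.71 dBm → −74.7 dBm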